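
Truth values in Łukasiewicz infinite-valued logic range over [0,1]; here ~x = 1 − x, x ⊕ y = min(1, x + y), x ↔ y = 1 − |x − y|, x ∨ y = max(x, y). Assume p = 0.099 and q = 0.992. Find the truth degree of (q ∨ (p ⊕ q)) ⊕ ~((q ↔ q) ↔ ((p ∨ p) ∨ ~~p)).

1.000

p ⊕ q = min(1, 0.099 + 0.992) = min(1, 1.091) = 1.000
q ∨ (p ⊕ q) = max(0.992, 1.000) = 1.000
q ↔ q = 1 − |0.992 − 0.992| = 1 − 0.000 = 1.000
p ∨ p = max(0.099, 0.099) = 0.099
~p = 1 − 0.099 = 0.901
~~p = 1 − 0.901 = 0.099
(p ∨ p) ∨ ~~p = max(0.099, 0.099) = 0.099
(q ↔ q) ↔ ((p ∨ p) ∨ ~~p) = 1 − |1.000 − 0.099| = 1 − 0.901 = 0.099
~((q ↔ q) ↔ ((p ∨ p) ∨ ~~p)) = 1 − 0.099 = 0.901
(q ∨ (p ⊕ q)) ⊕ ~((q ↔ q) ↔ ((p ∨ p) ∨ ~~p)) = min(1, 1.000 + 0.901) = min(1, 1.901) = 1.000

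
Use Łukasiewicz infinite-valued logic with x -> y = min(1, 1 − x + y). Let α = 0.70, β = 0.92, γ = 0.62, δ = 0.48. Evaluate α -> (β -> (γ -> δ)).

1.00

γ -> δ = min(1, 1 − 0.62 + 0.48) = min(1, 0.86) = 0.86
β -> (γ -> δ) = min(1, 1 − 0.92 + 0.86) = min(1, 0.94) = 0.94
α -> (β -> (γ -> δ)) = min(1, 1 − 0.70 + 0.94) = min(1, 1.24) = 1.00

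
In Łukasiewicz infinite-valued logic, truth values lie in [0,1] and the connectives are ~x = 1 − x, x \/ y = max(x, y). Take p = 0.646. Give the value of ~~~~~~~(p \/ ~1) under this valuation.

0.354

~1 = 1 − 1.000 = 0.000
p \/ ~1 = max(0.646, 0.000) = 0.646
~(p \/ ~1) = 1 − 0.646 = 0.354
~~(p \/ ~1) = 1 − 0.354 = 0.646
~~~(p \/ ~1) = 1 − 0.646 = 0.354
~~~~(p \/ ~1) = 1 − 0.354 = 0.646
~~~~~(p \/ ~1) = 1 − 0.646 = 0.354
~~~~~~(p \/ ~1) = 1 − 0.354 = 0.646
~~~~~~~(p \/ ~1) = 1 − 0.646 = 0.354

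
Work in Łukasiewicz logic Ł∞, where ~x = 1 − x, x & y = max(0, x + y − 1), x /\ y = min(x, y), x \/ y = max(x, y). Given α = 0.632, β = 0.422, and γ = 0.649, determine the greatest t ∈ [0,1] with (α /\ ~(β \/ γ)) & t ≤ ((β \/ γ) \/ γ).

1.000

β \/ γ = max(0.422, 0.649) = 0.649
~(β \/ γ) = 1 − 0.649 = 0.351
α /\ ~(β \/ γ) = min(0.632, 0.351) = 0.351
So the left factor is α /\ ~(β \/ γ) = 0.351.
(β \/ γ) \/ γ = max(0.649, 0.649) = 0.649
So the right-hand bound is (β \/ γ) \/ γ = 0.649.
The residuum of the Łukasiewicz t-norm gives the supremum: min(1, 1 − 0.351 + 0.649).
1 − 0.351 + 0.649 = 1.298, so t = min(1, 1.298) = 1.000.
Check: 0.351 & 1.000 = max(0, 0.351) = 0.351 ≤ 0.649.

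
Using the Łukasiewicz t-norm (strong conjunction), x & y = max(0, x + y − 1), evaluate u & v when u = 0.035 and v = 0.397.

u & v = max(0, 0.035 + 0.397 − 1) = max(0, -0.568) = 0.000
For comparison, the Gödel (minimum) t-norm min(x, y) would give 0.035.

0.000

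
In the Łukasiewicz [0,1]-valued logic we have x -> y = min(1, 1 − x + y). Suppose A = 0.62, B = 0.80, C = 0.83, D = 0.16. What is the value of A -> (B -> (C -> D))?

0.91

C -> D = min(1, 1 − 0.83 + 0.16) = min(1, 0.33) = 0.33
B -> (C -> D) = min(1, 1 − 0.80 + 0.33) = min(1, 0.53) = 0.53
A -> (B -> (C -> D)) = min(1, 1 − 0.62 + 0.53) = min(1, 0.91) = 0.91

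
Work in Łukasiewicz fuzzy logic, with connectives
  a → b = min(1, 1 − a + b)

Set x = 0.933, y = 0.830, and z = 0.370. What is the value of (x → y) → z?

0.473

x → y = min(1, 1 − 0.933 + 0.830) = min(1, 0.897) = 0.897
(x → y) → z = min(1, 1 − 0.897 + 0.370) = min(1, 0.473) = 0.473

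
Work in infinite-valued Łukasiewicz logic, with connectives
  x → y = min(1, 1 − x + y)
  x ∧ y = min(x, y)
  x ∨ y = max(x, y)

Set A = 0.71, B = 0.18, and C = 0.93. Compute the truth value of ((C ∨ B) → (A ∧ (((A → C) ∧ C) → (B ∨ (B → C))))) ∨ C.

0.93

C ∨ B = max(0.93, 0.18) = 0.93
A → C = min(1, 1 − 0.71 + 0.93) = min(1, 1.22) = 1.00
(A → C) ∧ C = min(1.00, 0.93) = 0.93
B → C = min(1, 1 − 0.18 + 0.93) = min(1, 1.75) = 1.00
B ∨ (B → C) = max(0.18, 1.00) = 1.00
((A → C) ∧ C) → (B ∨ (B → C)) = min(1, 1 − 0.93 + 1.00) = min(1, 1.07) = 1.00
A ∧ (((A → C) ∧ C) → (B ∨ (B → C))) = min(0.71, 1.00) = 0.71
(C ∨ B) → (A ∧ (((A → C) ∧ C) → (B ∨ (B → C)))) = min(1, 1 − 0.93 + 0.71) = min(1, 0.78) = 0.78
((C ∨ B) → (A ∧ (((A → C) ∧ C) → (B ∨ (B → C))))) ∨ C = max(0.78, 0.93) = 0.93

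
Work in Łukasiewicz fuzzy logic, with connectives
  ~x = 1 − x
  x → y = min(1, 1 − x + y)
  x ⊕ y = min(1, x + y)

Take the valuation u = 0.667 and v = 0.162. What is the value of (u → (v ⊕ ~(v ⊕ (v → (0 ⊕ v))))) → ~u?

0.838

0 ⊕ v = min(1, 0.000 + 0.162) = min(1, 0.162) = 0.162
v → (0 ⊕ v) = min(1, 1 − 0.162 + 0.162) = min(1, 1.000) = 1.000
v ⊕ (v → (0 ⊕ v)) = min(1, 0.162 + 1.000) = min(1, 1.162) = 1.000
~(v ⊕ (v → (0 ⊕ v))) = 1 − 1.000 = 0.000
v ⊕ ~(v ⊕ (v → (0 ⊕ v))) = min(1, 0.162 + 0.000) = min(1, 0.162) = 0.162
u → (v ⊕ ~(v ⊕ (v → (0 ⊕ v)))) = min(1, 1 − 0.667 + 0.162) = min(1, 0.495) = 0.495
~u = 1 − 0.667 = 0.333
(u → (v ⊕ ~(v ⊕ (v → (0 ⊕ v))))) → ~u = min(1, 1 − 0.495 + 0.333) = min(1, 0.838) = 0.838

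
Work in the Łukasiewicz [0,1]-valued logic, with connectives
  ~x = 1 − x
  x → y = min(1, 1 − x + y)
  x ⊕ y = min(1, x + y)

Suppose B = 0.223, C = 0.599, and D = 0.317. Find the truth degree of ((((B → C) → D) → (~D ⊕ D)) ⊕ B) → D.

B → C = min(1, 1 − 0.223 + 0.599) = min(1, 1.376) = 1.000
(B → C) → D = min(1, 1 − 1.000 + 0.317) = min(1, 0.317) = 0.317
~D = 1 − 0.317 = 0.683
~D ⊕ D = min(1, 0.683 + 0.317) = min(1, 1.000) = 1.000
((B → C) → D) → (~D ⊕ D) = min(1, 1 − 0.317 + 1.000) = min(1, 1.683) = 1.000
(((B → C) → D) → (~D ⊕ D)) ⊕ B = min(1, 1.000 + 0.223) = min(1, 1.223) = 1.000
((((B → C) → D) → (~D ⊕ D)) ⊕ B) → D = min(1, 1 − 1.000 + 0.317) = min(1, 0.317) = 0.317

0.317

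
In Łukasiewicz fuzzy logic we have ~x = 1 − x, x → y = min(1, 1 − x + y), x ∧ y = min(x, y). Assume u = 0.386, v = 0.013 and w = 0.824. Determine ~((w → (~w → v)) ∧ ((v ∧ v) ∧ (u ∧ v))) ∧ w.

~w = 1 − 0.824 = 0.176
~w → v = min(1, 1 − 0.176 + 0.013) = min(1, 0.837) = 0.837
w → (~w → v) = min(1, 1 − 0.824 + 0.837) = min(1, 1.013) = 1.000
v ∧ v = min(0.013, 0.013) = 0.013
u ∧ v = min(0.386, 0.013) = 0.013
(v ∧ v) ∧ (u ∧ v) = min(0.013, 0.013) = 0.013
(w → (~w → v)) ∧ ((v ∧ v) ∧ (u ∧ v)) = min(1.000, 0.013) = 0.013
~((w → (~w → v)) ∧ ((v ∧ v) ∧ (u ∧ v))) = 1 − 0.013 = 0.987
~((w → (~w → v)) ∧ ((v ∧ v) ∧ (u ∧ v))) ∧ w = min(0.987, 0.824) = 0.824

0.824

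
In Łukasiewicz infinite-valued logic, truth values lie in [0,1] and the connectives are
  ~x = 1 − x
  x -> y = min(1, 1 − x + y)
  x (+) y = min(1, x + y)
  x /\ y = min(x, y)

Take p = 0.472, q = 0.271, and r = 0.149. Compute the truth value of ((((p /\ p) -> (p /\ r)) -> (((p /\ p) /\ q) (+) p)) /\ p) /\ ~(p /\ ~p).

p /\ p = min(0.472, 0.472) = 0.472
p /\ r = min(0.472, 0.149) = 0.149
(p /\ p) -> (p /\ r) = min(1, 1 − 0.472 + 0.149) = min(1, 0.677) = 0.677
(p /\ p) /\ q = min(0.472, 0.271) = 0.271
((p /\ p) /\ q) (+) p = min(1, 0.271 + 0.472) = min(1, 0.743) = 0.743
((p /\ p) -> (p /\ r)) -> (((p /\ p) /\ q) (+) p) = min(1, 1 − 0.677 + 0.743) = min(1, 1.066) = 1.000
(((p /\ p) -> (p /\ r)) -> (((p /\ p) /\ q) (+) p)) /\ p = min(1.000, 0.472) = 0.472
~p = 1 − 0.472 = 0.528
p /\ ~p = min(0.472, 0.528) = 0.472
~(p /\ ~p) = 1 − 0.472 = 0.528
((((p /\ p) -> (p /\ r)) -> (((p /\ p) /\ q) (+) p)) /\ p) /\ ~(p /\ ~p) = min(0.472, 0.528) = 0.472

0.472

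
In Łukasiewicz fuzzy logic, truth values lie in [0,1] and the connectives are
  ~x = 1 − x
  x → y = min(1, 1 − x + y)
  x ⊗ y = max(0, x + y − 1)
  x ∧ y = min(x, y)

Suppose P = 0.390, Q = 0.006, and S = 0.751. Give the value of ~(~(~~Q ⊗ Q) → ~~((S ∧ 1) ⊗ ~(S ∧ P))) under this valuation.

0.639

~Q = 1 − 0.006 = 0.994
~~Q = 1 − 0.994 = 0.006
~~Q ⊗ Q = max(0, 0.006 + 0.006 − 1) = max(0, -0.988) = 0.000
~(~~Q ⊗ Q) = 1 − 0.000 = 1.000
S ∧ 1 = min(0.751, 1.000) = 0.751
S ∧ P = min(0.751, 0.390) = 0.390
~(S ∧ P) = 1 − 0.390 = 0.610
(S ∧ 1) ⊗ ~(S ∧ P) = max(0, 0.751 + 0.610 − 1) = max(0, 0.361) = 0.361
~((S ∧ 1) ⊗ ~(S ∧ P)) = 1 − 0.361 = 0.639
~~((S ∧ 1) ⊗ ~(S ∧ P)) = 1 − 0.639 = 0.361
~(~~Q ⊗ Q) → ~~((S ∧ 1) ⊗ ~(S ∧ P)) = min(1, 1 − 1.000 + 0.361) = min(1, 0.361) = 0.361
~(~(~~Q ⊗ Q) → ~~((S ∧ 1) ⊗ ~(S ∧ P))) = 1 − 0.361 = 0.639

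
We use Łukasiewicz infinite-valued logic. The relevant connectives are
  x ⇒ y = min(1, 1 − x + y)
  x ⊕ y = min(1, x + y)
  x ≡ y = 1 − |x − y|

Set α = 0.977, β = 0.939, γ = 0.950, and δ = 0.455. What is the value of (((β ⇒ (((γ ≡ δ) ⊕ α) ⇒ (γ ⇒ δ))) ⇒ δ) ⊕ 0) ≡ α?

0.912

γ ≡ δ = 1 − |0.950 − 0.455| = 1 − 0.495 = 0.505
(γ ≡ δ) ⊕ α = min(1, 0.505 + 0.977) = min(1, 1.482) = 1.000
γ ⇒ δ = min(1, 1 − 0.950 + 0.455) = min(1, 0.505) = 0.505
((γ ≡ δ) ⊕ α) ⇒ (γ ⇒ δ) = min(1, 1 − 1.000 + 0.505) = min(1, 0.505) = 0.505
β ⇒ (((γ ≡ δ) ⊕ α) ⇒ (γ ⇒ δ)) = min(1, 1 − 0.939 + 0.505) = min(1, 0.566) = 0.566
(β ⇒ (((γ ≡ δ) ⊕ α) ⇒ (γ ⇒ δ))) ⇒ δ = min(1, 1 − 0.566 + 0.455) = min(1, 0.889) = 0.889
((β ⇒ (((γ ≡ δ) ⊕ α) ⇒ (γ ⇒ δ))) ⇒ δ) ⊕ 0 = min(1, 0.889 + 0.000) = min(1, 0.889) = 0.889
(((β ⇒ (((γ ≡ δ) ⊕ α) ⇒ (γ ⇒ δ))) ⇒ δ) ⊕ 0) ≡ α = 1 − |0.889 − 0.977| = 1 − 0.088 = 0.912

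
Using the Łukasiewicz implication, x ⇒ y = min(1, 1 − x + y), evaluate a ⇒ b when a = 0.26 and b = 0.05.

0.79

a ⇒ b = min(1, 1 − 0.26 + 0.05) = min(1, 0.79) = 0.79
For comparison, the Gödel implication (1 if x ≤ y else y) would give 0.05.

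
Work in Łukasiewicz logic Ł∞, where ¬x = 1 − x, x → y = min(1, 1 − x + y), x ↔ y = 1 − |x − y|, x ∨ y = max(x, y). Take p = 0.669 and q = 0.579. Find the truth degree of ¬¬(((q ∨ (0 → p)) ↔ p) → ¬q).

0 → p = min(1, 1 − 0.000 + 0.669) = min(1, 1.669) = 1.000
q ∨ (0 → p) = max(0.579, 1.000) = 1.000
(q ∨ (0 → p)) ↔ p = 1 − |1.000 − 0.669| = 1 − 0.331 = 0.669
¬q = 1 − 0.579 = 0.421
((q ∨ (0 → p)) ↔ p) → ¬q = min(1, 1 − 0.669 + 0.421) = min(1, 0.752) = 0.752
¬(((q ∨ (0 → p)) ↔ p) → ¬q) = 1 − 0.752 = 0.248
¬¬(((q ∨ (0 → p)) ↔ p) → ¬q) = 1 − 0.248 = 0.752

0.752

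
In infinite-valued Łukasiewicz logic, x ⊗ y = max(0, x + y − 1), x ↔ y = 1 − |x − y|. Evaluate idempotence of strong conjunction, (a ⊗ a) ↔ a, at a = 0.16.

a ⊗ a = max(0, 0.16 + 0.16 − 1) = max(0, -0.68) = 0.00
(a ⊗ a) ↔ a = 1 − |0.00 − 0.16| = 1 − 0.16 = 0.84
(The value 0.84 < 1 shows this instance is not satisfied; fails in Ł∞ since a ⊗ a = max(0, 2a−1) ≠ a in general.)

0.84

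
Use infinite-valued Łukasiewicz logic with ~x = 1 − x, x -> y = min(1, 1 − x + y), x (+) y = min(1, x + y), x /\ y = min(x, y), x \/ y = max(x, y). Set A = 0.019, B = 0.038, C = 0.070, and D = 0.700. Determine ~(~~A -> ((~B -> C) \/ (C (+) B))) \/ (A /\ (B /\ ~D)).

~A = 1 − 0.019 = 0.981
~~A = 1 − 0.981 = 0.019
~B = 1 − 0.038 = 0.962
~B -> C = min(1, 1 − 0.962 + 0.070) = min(1, 0.108) = 0.108
C (+) B = min(1, 0.070 + 0.038) = min(1, 0.108) = 0.108
(~B -> C) \/ (C (+) B) = max(0.108, 0.108) = 0.108
~~A -> ((~B -> C) \/ (C (+) B)) = min(1, 1 − 0.019 + 0.108) = min(1, 1.089) = 1.000
~(~~A -> ((~B -> C) \/ (C (+) B))) = 1 − 1.000 = 0.000
~D = 1 − 0.700 = 0.300
B /\ ~D = min(0.038, 0.300) = 0.038
A /\ (B /\ ~D) = min(0.019, 0.038) = 0.019
~(~~A -> ((~B -> C) \/ (C (+) B))) \/ (A /\ (B /\ ~D)) = max(0.000, 0.019) = 0.019

0.019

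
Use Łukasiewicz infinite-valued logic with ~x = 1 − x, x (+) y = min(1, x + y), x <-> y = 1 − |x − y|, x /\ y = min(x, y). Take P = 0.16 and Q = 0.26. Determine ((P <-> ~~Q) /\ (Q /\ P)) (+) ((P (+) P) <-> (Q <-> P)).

~Q = 1 − 0.26 = 0.74
~~Q = 1 − 0.74 = 0.26
P <-> ~~Q = 1 − |0.16 − 0.26| = 1 − 0.10 = 0.90
Q /\ P = min(0.26, 0.16) = 0.16
(P <-> ~~Q) /\ (Q /\ P) = min(0.90, 0.16) = 0.16
P (+) P = min(1, 0.16 + 0.16) = min(1, 0.32) = 0.32
Q <-> P = 1 − |0.26 − 0.16| = 1 − 0.10 = 0.90
(P (+) P) <-> (Q <-> P) = 1 − |0.32 − 0.90| = 1 − 0.58 = 0.42
((P <-> ~~Q) /\ (Q /\ P)) (+) ((P (+) P) <-> (Q <-> P)) = min(1, 0.16 + 0.42) = min(1, 0.58) = 0.58

0.58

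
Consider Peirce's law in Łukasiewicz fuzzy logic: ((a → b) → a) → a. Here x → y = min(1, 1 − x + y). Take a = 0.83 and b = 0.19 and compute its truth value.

0.83

a → b = min(1, 1 − 0.83 + 0.19) = min(1, 0.36) = 0.36
(a → b) → a = min(1, 1 − 0.36 + 0.83) = min(1, 1.47) = 1.00
((a → b) → a) → a = min(1, 1 − 1.00 + 0.83) = min(1, 0.83) = 0.83
(The value 0.83 < 1 shows this instance is not satisfied; not a Ł∞-tautology in general.)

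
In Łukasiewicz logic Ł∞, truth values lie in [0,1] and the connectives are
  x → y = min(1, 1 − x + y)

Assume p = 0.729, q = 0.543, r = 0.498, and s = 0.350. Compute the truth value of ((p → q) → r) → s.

0.666

p → q = min(1, 1 − 0.729 + 0.543) = min(1, 0.814) = 0.814
(p → q) → r = min(1, 1 − 0.814 + 0.498) = min(1, 0.684) = 0.684
((p → q) → r) → s = min(1, 1 − 0.684 + 0.350) = min(1, 0.666) = 0.666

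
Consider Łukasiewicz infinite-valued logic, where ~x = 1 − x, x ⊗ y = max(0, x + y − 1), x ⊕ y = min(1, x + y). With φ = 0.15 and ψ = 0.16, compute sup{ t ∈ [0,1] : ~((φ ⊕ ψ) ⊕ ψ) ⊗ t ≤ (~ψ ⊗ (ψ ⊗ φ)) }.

0.47

φ ⊕ ψ = min(1, 0.15 + 0.16) = min(1, 0.31) = 0.31
(φ ⊕ ψ) ⊕ ψ = min(1, 0.31 + 0.16) = min(1, 0.47) = 0.47
~((φ ⊕ ψ) ⊕ ψ) = 1 − 0.47 = 0.53
So the left factor is ~((φ ⊕ ψ) ⊕ ψ) = 0.53.
~ψ = 1 − 0.16 = 0.84
ψ ⊗ φ = max(0, 0.16 + 0.15 − 1) = max(0, -0.69) = 0.00
~ψ ⊗ (ψ ⊗ φ) = max(0, 0.84 + 0.00 − 1) = max(0, -0.16) = 0.00
So the right-hand bound is ~ψ ⊗ (ψ ⊗ φ) = 0.00.
The residuum of the Łukasiewicz t-norm gives the supremum: min(1, 1 − 0.53 + 0.00).
1 − 0.53 + 0.00 = 0.47, so t = min(1, 0.47) = 0.47.
Check: 0.53 ⊗ 0.47 = max(0, 0.00) = 0.00 ≤ 0.00.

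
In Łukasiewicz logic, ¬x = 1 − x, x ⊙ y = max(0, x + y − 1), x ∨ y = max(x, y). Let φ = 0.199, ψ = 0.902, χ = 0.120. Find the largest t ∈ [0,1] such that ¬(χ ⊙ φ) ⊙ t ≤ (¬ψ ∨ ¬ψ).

0.098

χ ⊙ φ = max(0, 0.120 + 0.199 − 1) = max(0, -0.681) = 0.000
¬(χ ⊙ φ) = 1 − 0.000 = 1.000
So the left factor is ¬(χ ⊙ φ) = 1.000.
¬ψ = 1 − 0.902 = 0.098
¬ψ ∨ ¬ψ = max(0.098, 0.098) = 0.098
So the right-hand bound is ¬ψ ∨ ¬ψ = 0.098.
The residuum of the Łukasiewicz t-norm gives the supremum: min(1, 1 − 1.000 + 0.098).
1 − 1.000 + 0.098 = 0.098, so t = min(1, 0.098) = 0.098.
Check: 1.000 ⊙ 0.098 = max(0, 0.098) = 0.098 ≤ 0.098.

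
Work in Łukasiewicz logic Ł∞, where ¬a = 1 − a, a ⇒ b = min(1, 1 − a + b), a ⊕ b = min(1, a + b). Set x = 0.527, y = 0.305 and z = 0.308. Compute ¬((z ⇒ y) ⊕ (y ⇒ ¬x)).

0.000

z ⇒ y = min(1, 1 − 0.308 + 0.305) = min(1, 0.997) = 0.997
¬x = 1 − 0.527 = 0.473
y ⇒ ¬x = min(1, 1 − 0.305 + 0.473) = min(1, 1.168) = 1.000
(z ⇒ y) ⊕ (y ⇒ ¬x) = min(1, 0.997 + 1.000) = min(1, 1.997) = 1.000
¬((z ⇒ y) ⊕ (y ⇒ ¬x)) = 1 − 1.000 = 0.000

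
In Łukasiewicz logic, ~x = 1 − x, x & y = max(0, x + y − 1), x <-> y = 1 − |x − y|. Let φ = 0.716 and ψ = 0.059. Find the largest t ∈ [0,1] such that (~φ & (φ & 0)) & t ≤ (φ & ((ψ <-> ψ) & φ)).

~φ = 1 − 0.716 = 0.284
φ & 0 = max(0, 0.716 + 0.000 − 1) = max(0, -0.284) = 0.000
~φ & (φ & 0) = max(0, 0.284 + 0.000 − 1) = max(0, -0.716) = 0.000
So the left factor is ~φ & (φ & 0) = 0.000.
ψ <-> ψ = 1 − |0.059 − 0.059| = 1 − 0.000 = 1.000
(ψ <-> ψ) & φ = max(0, 1.000 + 0.716 − 1) = max(0, 0.716) = 0.716
φ & ((ψ <-> ψ) & φ) = max(0, 0.716 + 0.716 − 1) = max(0, 0.432) = 0.432
So the right-hand bound is φ & ((ψ <-> ψ) & φ) = 0.432.
The residuum of the Łukasiewicz t-norm gives the supremum: min(1, 1 − 0.000 + 0.432).
1 − 0.000 + 0.432 = 1.432, so t = min(1, 1.432) = 1.000.
Check: 0.000 & 1.000 = max(0, 0.000) = 0.000 ≤ 0.432.

1.000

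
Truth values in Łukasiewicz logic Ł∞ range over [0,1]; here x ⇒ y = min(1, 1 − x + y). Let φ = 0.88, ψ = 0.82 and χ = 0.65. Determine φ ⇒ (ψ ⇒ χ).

ψ ⇒ χ = min(1, 1 − 0.82 + 0.65) = min(1, 0.83) = 0.83
φ ⇒ (ψ ⇒ χ) = min(1, 1 − 0.88 + 0.83) = min(1, 0.95) = 0.95

0.95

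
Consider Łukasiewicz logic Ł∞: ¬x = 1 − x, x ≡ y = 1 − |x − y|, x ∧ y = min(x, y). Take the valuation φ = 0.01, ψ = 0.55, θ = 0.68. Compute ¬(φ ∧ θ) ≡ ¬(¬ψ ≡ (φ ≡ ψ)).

φ ∧ θ = min(0.01, 0.68) = 0.01
¬(φ ∧ θ) = 1 − 0.01 = 0.99
¬ψ = 1 − 0.55 = 0.45
φ ≡ ψ = 1 − |0.01 − 0.55| = 1 − 0.54 = 0.46
¬ψ ≡ (φ ≡ ψ) = 1 − |0.45 − 0.46| = 1 − 0.01 = 0.99
¬(¬ψ ≡ (φ ≡ ψ)) = 1 − 0.99 = 0.01
¬(φ ∧ θ) ≡ ¬(¬ψ ≡ (φ ≡ ψ)) = 1 − |0.99 − 0.01| = 1 − 0.98 = 0.02

0.02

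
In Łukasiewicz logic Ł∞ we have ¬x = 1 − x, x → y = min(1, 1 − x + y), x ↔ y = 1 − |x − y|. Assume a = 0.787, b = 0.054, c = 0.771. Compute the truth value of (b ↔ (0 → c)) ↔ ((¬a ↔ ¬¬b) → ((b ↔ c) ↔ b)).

0 → c = min(1, 1 − 0.000 + 0.771) = min(1, 1.771) = 1.000
b ↔ (0 → c) = 1 − |0.054 − 1.000| = 1 − 0.946 = 0.054
¬a = 1 − 0.787 = 0.213
¬b = 1 − 0.054 = 0.946
¬¬b = 1 − 0.946 = 0.054
¬a ↔ ¬¬b = 1 − |0.213 − 0.054| = 1 − 0.159 = 0.841
b ↔ c = 1 − |0.054 − 0.771| = 1 − 0.717 = 0.283
(b ↔ c) ↔ b = 1 − |0.283 − 0.054| = 1 − 0.229 = 0.771
(¬a ↔ ¬¬b) → ((b ↔ c) ↔ b) = min(1, 1 − 0.841 + 0.771) = min(1, 0.930) = 0.930
(b ↔ (0 → c)) ↔ ((¬a ↔ ¬¬b) → ((b ↔ c) ↔ b)) = 1 − |0.054 − 0.930| = 1 − 0.876 = 0.124

0.124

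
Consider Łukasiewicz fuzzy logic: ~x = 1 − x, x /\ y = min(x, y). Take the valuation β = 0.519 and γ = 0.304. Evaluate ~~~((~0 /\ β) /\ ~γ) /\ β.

~0 = 1 − 0.000 = 1.000
~0 /\ β = min(1.000, 0.519) = 0.519
~γ = 1 − 0.304 = 0.696
(~0 /\ β) /\ ~γ = min(0.519, 0.696) = 0.519
~((~0 /\ β) /\ ~γ) = 1 − 0.519 = 0.481
~~((~0 /\ β) /\ ~γ) = 1 − 0.481 = 0.519
~~~((~0 /\ β) /\ ~γ) = 1 − 0.519 = 0.481
~~~((~0 /\ β) /\ ~γ) /\ β = min(0.481, 0.519) = 0.481

0.481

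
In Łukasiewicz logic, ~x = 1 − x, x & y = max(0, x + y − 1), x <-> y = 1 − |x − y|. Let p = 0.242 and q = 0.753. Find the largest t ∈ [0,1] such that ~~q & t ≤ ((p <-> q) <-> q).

~q = 1 − 0.753 = 0.247
~~q = 1 − 0.247 = 0.753
So the left factor is ~~q = 0.753.
p <-> q = 1 − |0.242 − 0.753| = 1 − 0.511 = 0.489
(p <-> q) <-> q = 1 − |0.489 − 0.753| = 1 − 0.264 = 0.736
So the right-hand bound is (p <-> q) <-> q = 0.736.
The residuum of the Łukasiewicz t-norm gives the supremum: min(1, 1 − 0.753 + 0.736).
1 − 0.753 + 0.736 = 0.983, so t = min(1, 0.983) = 0.983.
Check: 0.753 & 0.983 = max(0, 0.736) = 0.736 ≤ 0.736.

0.983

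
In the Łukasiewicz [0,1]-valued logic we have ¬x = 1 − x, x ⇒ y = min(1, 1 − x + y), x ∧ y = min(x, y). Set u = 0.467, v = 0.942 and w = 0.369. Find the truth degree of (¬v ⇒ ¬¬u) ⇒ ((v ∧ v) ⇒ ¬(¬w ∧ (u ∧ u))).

0.591

¬v = 1 − 0.942 = 0.058
¬u = 1 − 0.467 = 0.533
¬¬u = 1 − 0.533 = 0.467
¬v ⇒ ¬¬u = min(1, 1 − 0.058 + 0.467) = min(1, 1.409) = 1.000
v ∧ v = min(0.942, 0.942) = 0.942
¬w = 1 − 0.369 = 0.631
u ∧ u = min(0.467, 0.467) = 0.467
¬w ∧ (u ∧ u) = min(0.631, 0.467) = 0.467
¬(¬w ∧ (u ∧ u)) = 1 − 0.467 = 0.533
(v ∧ v) ⇒ ¬(¬w ∧ (u ∧ u)) = min(1, 1 − 0.942 + 0.533) = min(1, 0.591) = 0.591
(¬v ⇒ ¬¬u) ⇒ ((v ∧ v) ⇒ ¬(¬w ∧ (u ∧ u))) = min(1, 1 − 1.000 + 0.591) = min(1, 0.591) = 0.591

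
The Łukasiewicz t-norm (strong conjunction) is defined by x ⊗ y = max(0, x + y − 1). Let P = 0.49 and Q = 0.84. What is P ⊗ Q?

P ⊗ Q = max(0, 0.49 + 0.84 − 1) = max(0, 0.33) = 0.33
For comparison, the Gödel (minimum) t-norm min(x, y) would give 0.49.

0.33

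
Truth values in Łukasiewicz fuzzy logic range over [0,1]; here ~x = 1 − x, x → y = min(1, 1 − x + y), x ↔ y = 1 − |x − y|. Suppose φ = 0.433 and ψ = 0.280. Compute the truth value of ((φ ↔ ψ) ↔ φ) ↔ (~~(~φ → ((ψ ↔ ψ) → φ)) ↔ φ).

0.981

φ ↔ ψ = 1 − |0.433 − 0.280| = 1 − 0.153 = 0.847
(φ ↔ ψ) ↔ φ = 1 − |0.847 − 0.433| = 1 − 0.414 = 0.586
~φ = 1 − 0.433 = 0.567
ψ ↔ ψ = 1 − |0.280 − 0.280| = 1 − 0.000 = 1.000
(ψ ↔ ψ) → φ = min(1, 1 − 1.000 + 0.433) = min(1, 0.433) = 0.433
~φ → ((ψ ↔ ψ) → φ) = min(1, 1 − 0.567 + 0.433) = min(1, 0.866) = 0.866
~(~φ → ((ψ ↔ ψ) → φ)) = 1 − 0.866 = 0.134
~~(~φ → ((ψ ↔ ψ) → φ)) = 1 − 0.134 = 0.866
~~(~φ → ((ψ ↔ ψ) → φ)) ↔ φ = 1 − |0.866 − 0.433| = 1 − 0.433 = 0.567
((φ ↔ ψ) ↔ φ) ↔ (~~(~φ → ((ψ ↔ ψ) → φ)) ↔ φ) = 1 − |0.586 − 0.567| = 1 − 0.019 = 0.981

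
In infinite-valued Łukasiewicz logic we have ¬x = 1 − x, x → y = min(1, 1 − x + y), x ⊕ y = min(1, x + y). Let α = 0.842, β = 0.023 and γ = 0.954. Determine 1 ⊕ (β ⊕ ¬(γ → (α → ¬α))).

¬α = 1 − 0.842 = 0.158
α → ¬α = min(1, 1 − 0.842 + 0.158) = min(1, 0.316) = 0.316
γ → (α → ¬α) = min(1, 1 − 0.954 + 0.316) = min(1, 0.362) = 0.362
¬(γ → (α → ¬α)) = 1 − 0.362 = 0.638
β ⊕ ¬(γ → (α → ¬α)) = min(1, 0.023 + 0.638) = min(1, 0.661) = 0.661
1 ⊕ (β ⊕ ¬(γ → (α → ¬α))) = min(1, 1.000 + 0.661) = min(1, 1.661) = 1.000

1.000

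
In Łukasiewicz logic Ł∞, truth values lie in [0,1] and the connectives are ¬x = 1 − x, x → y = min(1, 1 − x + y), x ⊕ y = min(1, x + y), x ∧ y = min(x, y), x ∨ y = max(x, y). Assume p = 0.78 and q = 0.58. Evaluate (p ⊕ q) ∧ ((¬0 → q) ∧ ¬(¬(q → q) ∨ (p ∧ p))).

p ⊕ q = min(1, 0.78 + 0.58) = min(1, 1.36) = 1.00
¬0 = 1 − 0.00 = 1.00
¬0 → q = min(1, 1 − 1.00 + 0.58) = min(1, 0.58) = 0.58
q → q = min(1, 1 − 0.58 + 0.58) = min(1, 1.00) = 1.00
¬(q → q) = 1 − 1.00 = 0.00
p ∧ p = min(0.78, 0.78) = 0.78
¬(q → q) ∨ (p ∧ p) = max(0.00, 0.78) = 0.78
¬(¬(q → q) ∨ (p ∧ p)) = 1 − 0.78 = 0.22
(¬0 → q) ∧ ¬(¬(q → q) ∨ (p ∧ p)) = min(0.58, 0.22) = 0.22
(p ⊕ q) ∧ ((¬0 → q) ∧ ¬(¬(q → q) ∨ (p ∧ p))) = min(1.00, 0.22) = 0.22

0.22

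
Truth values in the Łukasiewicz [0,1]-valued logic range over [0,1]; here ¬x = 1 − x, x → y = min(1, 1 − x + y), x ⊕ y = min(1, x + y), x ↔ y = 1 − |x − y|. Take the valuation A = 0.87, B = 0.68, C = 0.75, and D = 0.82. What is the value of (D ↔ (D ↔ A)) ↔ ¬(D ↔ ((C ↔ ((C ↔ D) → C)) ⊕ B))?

0.31

D ↔ A = 1 − |0.82 − 0.87| = 1 − 0.05 = 0.95
D ↔ (D ↔ A) = 1 − |0.82 − 0.95| = 1 − 0.13 = 0.87
C ↔ D = 1 − |0.75 − 0.82| = 1 − 0.07 = 0.93
(C ↔ D) → C = min(1, 1 − 0.93 + 0.75) = min(1, 0.82) = 0.82
C ↔ ((C ↔ D) → C) = 1 − |0.75 − 0.82| = 1 − 0.07 = 0.93
(C ↔ ((C ↔ D) → C)) ⊕ B = min(1, 0.93 + 0.68) = min(1, 1.61) = 1.00
D ↔ ((C ↔ ((C ↔ D) → C)) ⊕ B) = 1 − |0.82 − 1.00| = 1 − 0.18 = 0.82
¬(D ↔ ((C ↔ ((C ↔ D) → C)) ⊕ B)) = 1 − 0.82 = 0.18
(D ↔ (D ↔ A)) ↔ ¬(D ↔ ((C ↔ ((C ↔ D) → C)) ⊕ B)) = 1 − |0.87 − 0.18| = 1 − 0.69 = 0.31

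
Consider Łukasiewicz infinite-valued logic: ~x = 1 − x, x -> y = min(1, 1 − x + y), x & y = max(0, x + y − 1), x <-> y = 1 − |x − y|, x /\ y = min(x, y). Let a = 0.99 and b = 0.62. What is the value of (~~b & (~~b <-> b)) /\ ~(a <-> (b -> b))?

~b = 1 − 0.62 = 0.38
~~b = 1 − 0.38 = 0.62
~~b <-> b = 1 − |0.62 − 0.62| = 1 − 0.00 = 1.00
~~b & (~~b <-> b) = max(0, 0.62 + 1.00 − 1) = max(0, 0.62) = 0.62
b -> b = min(1, 1 − 0.62 + 0.62) = min(1, 1.00) = 1.00
a <-> (b -> b) = 1 − |0.99 − 1.00| = 1 − 0.01 = 0.99
~(a <-> (b -> b)) = 1 − 0.99 = 0.01
(~~b & (~~b <-> b)) /\ ~(a <-> (b -> b)) = min(0.62, 0.01) = 0.01

0.01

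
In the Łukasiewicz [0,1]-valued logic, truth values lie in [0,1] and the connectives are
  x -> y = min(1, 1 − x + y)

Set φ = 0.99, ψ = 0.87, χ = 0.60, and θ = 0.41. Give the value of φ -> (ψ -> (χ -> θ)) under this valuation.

χ -> θ = min(1, 1 − 0.60 + 0.41) = min(1, 0.81) = 0.81
ψ -> (χ -> θ) = min(1, 1 − 0.87 + 0.81) = min(1, 0.94) = 0.94
φ -> (ψ -> (χ -> θ)) = min(1, 1 − 0.99 + 0.94) = min(1, 0.95) = 0.95

0.95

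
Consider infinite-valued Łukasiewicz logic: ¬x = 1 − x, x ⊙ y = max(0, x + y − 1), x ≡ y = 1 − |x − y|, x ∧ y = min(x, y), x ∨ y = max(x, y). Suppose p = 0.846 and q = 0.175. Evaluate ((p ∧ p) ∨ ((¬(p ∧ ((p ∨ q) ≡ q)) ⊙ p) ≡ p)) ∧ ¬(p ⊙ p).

p ∧ p = min(0.846, 0.846) = 0.846
p ∨ q = max(0.846, 0.175) = 0.846
(p ∨ q) ≡ q = 1 − |0.846 − 0.175| = 1 − 0.671 = 0.329
p ∧ ((p ∨ q) ≡ q) = min(0.846, 0.329) = 0.329
¬(p ∧ ((p ∨ q) ≡ q)) = 1 − 0.329 = 0.671
¬(p ∧ ((p ∨ q) ≡ q)) ⊙ p = max(0, 0.671 + 0.846 − 1) = max(0, 0.517) = 0.517
(¬(p ∧ ((p ∨ q) ≡ q)) ⊙ p) ≡ p = 1 − |0.517 − 0.846| = 1 − 0.329 = 0.671
(p ∧ p) ∨ ((¬(p ∧ ((p ∨ q) ≡ q)) ⊙ p) ≡ p) = max(0.846, 0.671) = 0.846
p ⊙ p = max(0, 0.846 + 0.846 − 1) = max(0, 0.692) = 0.692
¬(p ⊙ p) = 1 − 0.692 = 0.308
((p ∧ p) ∨ ((¬(p ∧ ((p ∨ q) ≡ q)) ⊙ p) ≡ p)) ∧ ¬(p ⊙ p) = min(0.846, 0.308) = 0.308

0.308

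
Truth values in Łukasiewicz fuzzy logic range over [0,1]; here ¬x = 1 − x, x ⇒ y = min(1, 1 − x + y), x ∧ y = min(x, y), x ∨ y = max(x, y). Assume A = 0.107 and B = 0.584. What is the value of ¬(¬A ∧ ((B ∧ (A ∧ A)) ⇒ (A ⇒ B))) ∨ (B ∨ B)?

0.584

¬A = 1 − 0.107 = 0.893
A ∧ A = min(0.107, 0.107) = 0.107
B ∧ (A ∧ A) = min(0.584, 0.107) = 0.107
A ⇒ B = min(1, 1 − 0.107 + 0.584) = min(1, 1.477) = 1.000
(B ∧ (A ∧ A)) ⇒ (A ⇒ B) = min(1, 1 − 0.107 + 1.000) = min(1, 1.893) = 1.000
¬A ∧ ((B ∧ (A ∧ A)) ⇒ (A ⇒ B)) = min(0.893, 1.000) = 0.893
¬(¬A ∧ ((B ∧ (A ∧ A)) ⇒ (A ⇒ B))) = 1 − 0.893 = 0.107
B ∨ B = max(0.584, 0.584) = 0.584
¬(¬A ∧ ((B ∧ (A ∧ A)) ⇒ (A ⇒ B))) ∨ (B ∨ B) = max(0.107, 0.584) = 0.584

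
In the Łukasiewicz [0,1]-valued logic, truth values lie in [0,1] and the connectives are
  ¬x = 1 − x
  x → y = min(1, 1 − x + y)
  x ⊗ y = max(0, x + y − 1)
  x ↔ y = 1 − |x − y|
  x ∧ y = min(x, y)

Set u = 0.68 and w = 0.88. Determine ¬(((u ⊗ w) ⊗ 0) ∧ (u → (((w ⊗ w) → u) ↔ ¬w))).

1.00

u ⊗ w = max(0, 0.68 + 0.88 − 1) = max(0, 0.56) = 0.56
(u ⊗ w) ⊗ 0 = max(0, 0.56 + 0.00 − 1) = max(0, -0.44) = 0.00
w ⊗ w = max(0, 0.88 + 0.88 − 1) = max(0, 0.76) = 0.76
(w ⊗ w) → u = min(1, 1 − 0.76 + 0.68) = min(1, 0.92) = 0.92
¬w = 1 − 0.88 = 0.12
((w ⊗ w) → u) ↔ ¬w = 1 − |0.92 − 0.12| = 1 − 0.80 = 0.20
u → (((w ⊗ w) → u) ↔ ¬w) = min(1, 1 − 0.68 + 0.20) = min(1, 0.52) = 0.52
((u ⊗ w) ⊗ 0) ∧ (u → (((w ⊗ w) → u) ↔ ¬w)) = min(0.00, 0.52) = 0.00
¬(((u ⊗ w) ⊗ 0) ∧ (u → (((w ⊗ w) → u) ↔ ¬w))) = 1 − 0.00 = 1.00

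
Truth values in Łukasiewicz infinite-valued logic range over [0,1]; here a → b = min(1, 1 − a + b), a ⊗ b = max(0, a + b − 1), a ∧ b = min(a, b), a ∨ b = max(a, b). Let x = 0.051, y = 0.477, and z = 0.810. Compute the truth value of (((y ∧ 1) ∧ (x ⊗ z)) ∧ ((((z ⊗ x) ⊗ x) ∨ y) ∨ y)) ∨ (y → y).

1.000

y ∧ 1 = min(0.477, 1.000) = 0.477
x ⊗ z = max(0, 0.051 + 0.810 − 1) = max(0, -0.139) = 0.000
(y ∧ 1) ∧ (x ⊗ z) = min(0.477, 0.000) = 0.000
z ⊗ x = max(0, 0.810 + 0.051 − 1) = max(0, -0.139) = 0.000
(z ⊗ x) ⊗ x = max(0, 0.000 + 0.051 − 1) = max(0, -0.949) = 0.000
((z ⊗ x) ⊗ x) ∨ y = max(0.000, 0.477) = 0.477
(((z ⊗ x) ⊗ x) ∨ y) ∨ y = max(0.477, 0.477) = 0.477
((y ∧ 1) ∧ (x ⊗ z)) ∧ ((((z ⊗ x) ⊗ x) ∨ y) ∨ y) = min(0.000, 0.477) = 0.000
y → y = min(1, 1 − 0.477 + 0.477) = min(1, 1.000) = 1.000
(((y ∧ 1) ∧ (x ⊗ z)) ∧ ((((z ⊗ x) ⊗ x) ∨ y) ∨ y)) ∨ (y → y) = max(0.000, 1.000) = 1.000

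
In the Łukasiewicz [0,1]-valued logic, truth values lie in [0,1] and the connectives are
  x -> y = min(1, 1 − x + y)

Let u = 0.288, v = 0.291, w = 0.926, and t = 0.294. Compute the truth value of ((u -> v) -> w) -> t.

0.368

u -> v = min(1, 1 − 0.288 + 0.291) = min(1, 1.003) = 1.000
(u -> v) -> w = min(1, 1 − 1.000 + 0.926) = min(1, 0.926) = 0.926
((u -> v) -> w) -> t = min(1, 1 − 0.926 + 0.294) = min(1, 0.368) = 0.368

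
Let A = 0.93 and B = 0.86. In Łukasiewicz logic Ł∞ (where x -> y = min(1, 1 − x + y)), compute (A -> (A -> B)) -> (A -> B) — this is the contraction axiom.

A -> B = min(1, 1 − 0.93 + 0.86) = min(1, 0.93) = 0.93
A -> (A -> B) = min(1, 1 − 0.93 + 0.93) = min(1, 1.00) = 1.00
(A -> (A -> B)) -> (A -> B) = min(1, 1 − 1.00 + 0.93) = min(1, 0.93) = 0.93
(The value 0.93 < 1 shows this instance is not satisfied; fails in Ł∞ (the t-norm is not idempotent).)

0.93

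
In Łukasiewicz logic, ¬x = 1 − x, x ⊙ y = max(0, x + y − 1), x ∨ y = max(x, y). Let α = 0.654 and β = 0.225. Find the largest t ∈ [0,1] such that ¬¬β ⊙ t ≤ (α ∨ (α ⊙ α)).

¬β = 1 − 0.225 = 0.775
¬¬β = 1 − 0.775 = 0.225
So the left factor is ¬¬β = 0.225.
α ⊙ α = max(0, 0.654 + 0.654 − 1) = max(0, 0.308) = 0.308
α ∨ (α ⊙ α) = max(0.654, 0.308) = 0.654
So the right-hand bound is α ∨ (α ⊙ α) = 0.654.
The residuum of the Łukasiewicz t-norm gives the supremum: min(1, 1 − 0.225 + 0.654).
1 − 0.225 + 0.654 = 1.429, so t = min(1, 1.429) = 1.000.
Check: 0.225 ⊙ 1.000 = max(0, 0.225) = 0.225 ≤ 0.654.

1.000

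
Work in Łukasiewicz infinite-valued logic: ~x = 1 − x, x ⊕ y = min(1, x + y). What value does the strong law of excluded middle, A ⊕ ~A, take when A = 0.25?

1.00

~A = 1 − 0.25 = 0.75
A ⊕ ~A = min(1, 0.25 + 0.75) = min(1, 1.00) = 1.00
(As expected: always 1 in Ł∞ since a ⊕ (1−a) = 1.)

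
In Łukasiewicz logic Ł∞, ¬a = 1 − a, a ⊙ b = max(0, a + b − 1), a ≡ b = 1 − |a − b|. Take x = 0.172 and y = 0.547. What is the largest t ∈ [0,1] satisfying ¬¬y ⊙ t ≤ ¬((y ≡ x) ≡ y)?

¬y = 1 − 0.547 = 0.453
¬¬y = 1 − 0.453 = 0.547
So the left factor is ¬¬y = 0.547.
y ≡ x = 1 − |0.547 − 0.172| = 1 − 0.375 = 0.625
(y ≡ x) ≡ y = 1 − |0.625 − 0.547| = 1 − 0.078 = 0.922
¬((y ≡ x) ≡ y) = 1 − 0.922 = 0.078
So the right-hand bound is ¬((y ≡ x) ≡ y) = 0.078.
The residuum of the Łukasiewicz t-norm gives the supremum: min(1, 1 − 0.547 + 0.078).
1 − 0.547 + 0.078 = 0.531, so t = min(1, 0.531) = 0.531.
Check: 0.547 ⊙ 0.531 = max(0, 0.078) = 0.078 ≤ 0.078.

0.531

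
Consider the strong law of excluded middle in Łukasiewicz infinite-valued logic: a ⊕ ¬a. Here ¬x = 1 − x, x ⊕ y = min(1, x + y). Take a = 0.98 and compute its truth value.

¬a = 1 − 0.98 = 0.02
a ⊕ ¬a = min(1, 0.98 + 0.02) = min(1, 1.00) = 1.00
(As expected: always 1 in Ł∞ since a ⊕ (1−a) = 1.)

1.00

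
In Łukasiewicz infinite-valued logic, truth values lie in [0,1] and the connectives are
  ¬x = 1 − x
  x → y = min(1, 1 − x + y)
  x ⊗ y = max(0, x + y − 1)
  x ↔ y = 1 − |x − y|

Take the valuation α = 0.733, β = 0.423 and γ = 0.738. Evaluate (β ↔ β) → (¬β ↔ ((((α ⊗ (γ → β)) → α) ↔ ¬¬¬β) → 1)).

0.577

β ↔ β = 1 − |0.423 − 0.423| = 1 − 0.000 = 1.000
¬β = 1 − 0.423 = 0.577
γ → β = min(1, 1 − 0.738 + 0.423) = min(1, 0.685) = 0.685
α ⊗ (γ → β) = max(0, 0.733 + 0.685 − 1) = max(0, 0.418) = 0.418
(α ⊗ (γ → β)) → α = min(1, 1 − 0.418 + 0.733) = min(1, 1.315) = 1.000
¬¬β = 1 − 0.577 = 0.423
¬¬¬β = 1 − 0.423 = 0.577
((α ⊗ (γ → β)) → α) ↔ ¬¬¬β = 1 − |1.000 − 0.577| = 1 − 0.423 = 0.577
(((α ⊗ (γ → β)) → α) ↔ ¬¬¬β) → 1 = min(1, 1 − 0.577 + 1.000) = min(1, 1.423) = 1.000
¬β ↔ ((((α ⊗ (γ → β)) → α) ↔ ¬¬¬β) → 1) = 1 − |0.577 − 1.000| = 1 − 0.423 = 0.577
(β ↔ β) → (¬β ↔ ((((α ⊗ (γ → β)) → α) ↔ ¬¬¬β) → 1)) = min(1, 1 − 1.000 + 0.577) = min(1, 0.577) = 0.577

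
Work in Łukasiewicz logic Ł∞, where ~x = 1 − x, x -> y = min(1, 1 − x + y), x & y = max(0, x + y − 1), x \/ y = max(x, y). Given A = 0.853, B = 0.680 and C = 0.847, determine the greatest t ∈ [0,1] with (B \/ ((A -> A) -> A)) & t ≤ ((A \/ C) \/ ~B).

1.000

A -> A = min(1, 1 − 0.853 + 0.853) = min(1, 1.000) = 1.000
(A -> A) -> A = min(1, 1 − 1.000 + 0.853) = min(1, 0.853) = 0.853
B \/ ((A -> A) -> A) = max(0.680, 0.853) = 0.853
So the left factor is B \/ ((A -> A) -> A) = 0.853.
A \/ C = max(0.853, 0.847) = 0.853
~B = 1 − 0.680 = 0.320
(A \/ C) \/ ~B = max(0.853, 0.320) = 0.853
So the right-hand bound is (A \/ C) \/ ~B = 0.853.
The residuum of the Łukasiewicz t-norm gives the supremum: min(1, 1 − 0.853 + 0.853).
1 − 0.853 + 0.853 = 1.000, so t = min(1, 1.000) = 1.000.
Check: 0.853 & 1.000 = max(0, 0.853) = 0.853 ≤ 0.853.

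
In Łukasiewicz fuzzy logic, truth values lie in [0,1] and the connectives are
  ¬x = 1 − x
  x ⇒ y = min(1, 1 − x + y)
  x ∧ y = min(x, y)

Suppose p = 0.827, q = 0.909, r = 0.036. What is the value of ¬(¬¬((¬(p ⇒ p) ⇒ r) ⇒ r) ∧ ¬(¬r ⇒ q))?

0.964

p ⇒ p = min(1, 1 − 0.827 + 0.827) = min(1, 1.000) = 1.000
¬(p ⇒ p) = 1 − 1.000 = 0.000
¬(p ⇒ p) ⇒ r = min(1, 1 − 0.000 + 0.036) = min(1, 1.036) = 1.000
(¬(p ⇒ p) ⇒ r) ⇒ r = min(1, 1 − 1.000 + 0.036) = min(1, 0.036) = 0.036
¬((¬(p ⇒ p) ⇒ r) ⇒ r) = 1 − 0.036 = 0.964
¬¬((¬(p ⇒ p) ⇒ r) ⇒ r) = 1 − 0.964 = 0.036
¬r = 1 − 0.036 = 0.964
¬r ⇒ q = min(1, 1 − 0.964 + 0.909) = min(1, 0.945) = 0.945
¬(¬r ⇒ q) = 1 − 0.945 = 0.055
¬¬((¬(p ⇒ p) ⇒ r) ⇒ r) ∧ ¬(¬r ⇒ q) = min(0.036, 0.055) = 0.036
¬(¬¬((¬(p ⇒ p) ⇒ r) ⇒ r) ∧ ¬(¬r ⇒ q)) = 1 − 0.036 = 0.964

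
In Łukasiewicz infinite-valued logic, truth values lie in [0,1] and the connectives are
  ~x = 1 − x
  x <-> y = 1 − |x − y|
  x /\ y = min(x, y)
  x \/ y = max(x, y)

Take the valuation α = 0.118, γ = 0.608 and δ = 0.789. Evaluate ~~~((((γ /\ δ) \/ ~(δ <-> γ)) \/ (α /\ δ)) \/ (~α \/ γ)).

γ /\ δ = min(0.608, 0.789) = 0.608
δ <-> γ = 1 − |0.789 − 0.608| = 1 − 0.181 = 0.819
~(δ <-> γ) = 1 − 0.819 = 0.181
(γ /\ δ) \/ ~(δ <-> γ) = max(0.608, 0.181) = 0.608
α /\ δ = min(0.118, 0.789) = 0.118
((γ /\ δ) \/ ~(δ <-> γ)) \/ (α /\ δ) = max(0.608, 0.118) = 0.608
~α = 1 − 0.118 = 0.882
~α \/ γ = max(0.882, 0.608) = 0.882
(((γ /\ δ) \/ ~(δ <-> γ)) \/ (α /\ δ)) \/ (~α \/ γ) = max(0.608, 0.882) = 0.882
~((((γ /\ δ) \/ ~(δ <-> γ)) \/ (α /\ δ)) \/ (~α \/ γ)) = 1 − 0.882 = 0.118
~~((((γ /\ δ) \/ ~(δ <-> γ)) \/ (α /\ δ)) \/ (~α \/ γ)) = 1 − 0.118 = 0.882
~~~((((γ /\ δ) \/ ~(δ <-> γ)) \/ (α /\ δ)) \/ (~α \/ γ)) = 1 − 0.882 = 0.118

0.118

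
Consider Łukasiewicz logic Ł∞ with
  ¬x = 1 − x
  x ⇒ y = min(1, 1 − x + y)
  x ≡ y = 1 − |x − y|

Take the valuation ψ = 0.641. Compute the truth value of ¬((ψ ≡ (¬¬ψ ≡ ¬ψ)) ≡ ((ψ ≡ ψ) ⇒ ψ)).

0.282

¬ψ = 1 − 0.641 = 0.359
¬¬ψ = 1 − 0.359 = 0.641
¬¬ψ ≡ ¬ψ = 1 − |0.641 − 0.359| = 1 − 0.282 = 0.718
ψ ≡ (¬¬ψ ≡ ¬ψ) = 1 − |0.641 − 0.718| = 1 − 0.077 = 0.923
ψ ≡ ψ = 1 − |0.641 − 0.641| = 1 − 0.000 = 1.000
(ψ ≡ ψ) ⇒ ψ = min(1, 1 − 1.000 + 0.641) = min(1, 0.641) = 0.641
(ψ ≡ (¬¬ψ ≡ ¬ψ)) ≡ ((ψ ≡ ψ) ⇒ ψ) = 1 − |0.923 − 0.641| = 1 − 0.282 = 0.718
¬((ψ ≡ (¬¬ψ ≡ ¬ψ)) ≡ ((ψ ≡ ψ) ⇒ ψ)) = 1 − 0.718 = 0.282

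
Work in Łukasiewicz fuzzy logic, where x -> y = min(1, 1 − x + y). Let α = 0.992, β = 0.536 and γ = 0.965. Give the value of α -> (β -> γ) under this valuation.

1.000

β -> γ = min(1, 1 − 0.536 + 0.965) = min(1, 1.429) = 1.000
α -> (β -> γ) = min(1, 1 − 0.992 + 1.000) = min(1, 1.008) = 1.000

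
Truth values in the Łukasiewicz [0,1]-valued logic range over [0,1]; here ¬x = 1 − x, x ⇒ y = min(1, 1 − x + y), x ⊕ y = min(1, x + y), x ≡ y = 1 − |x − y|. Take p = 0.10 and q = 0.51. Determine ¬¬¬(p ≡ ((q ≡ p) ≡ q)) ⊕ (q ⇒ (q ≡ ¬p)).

q ≡ p = 1 − |0.51 − 0.10| = 1 − 0.41 = 0.59
(q ≡ p) ≡ q = 1 − |0.59 − 0.51| = 1 − 0.08 = 0.92
p ≡ ((q ≡ p) ≡ q) = 1 − |0.10 − 0.92| = 1 − 0.82 = 0.18
¬(p ≡ ((q ≡ p) ≡ q)) = 1 − 0.18 = 0.82
¬¬(p ≡ ((q ≡ p) ≡ q)) = 1 − 0.82 = 0.18
¬¬¬(p ≡ ((q ≡ p) ≡ q)) = 1 − 0.18 = 0.82
¬p = 1 − 0.10 = 0.90
q ≡ ¬p = 1 − |0.51 − 0.90| = 1 − 0.39 = 0.61
q ⇒ (q ≡ ¬p) = min(1, 1 − 0.51 + 0.61) = min(1, 1.10) = 1.00
¬¬¬(p ≡ ((q ≡ p) ≡ q)) ⊕ (q ⇒ (q ≡ ¬p)) = min(1, 0.82 + 1.00) = min(1, 1.82) = 1.00

1.00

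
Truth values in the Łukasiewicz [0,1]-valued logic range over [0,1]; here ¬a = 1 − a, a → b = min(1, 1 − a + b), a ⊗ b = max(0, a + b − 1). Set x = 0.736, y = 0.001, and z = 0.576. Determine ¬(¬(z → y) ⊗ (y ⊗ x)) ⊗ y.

z → y = min(1, 1 − 0.576 + 0.001) = min(1, 0.425) = 0.425
¬(z → y) = 1 − 0.425 = 0.575
y ⊗ x = max(0, 0.001 + 0.736 − 1) = max(0, -0.263) = 0.000
¬(z → y) ⊗ (y ⊗ x) = max(0, 0.575 + 0.000 − 1) = max(0, -0.425) = 0.000
¬(¬(z → y) ⊗ (y ⊗ x)) = 1 − 0.000 = 1.000
¬(¬(z → y) ⊗ (y ⊗ x)) ⊗ y = max(0, 1.000 + 0.001 − 1) = max(0, 0.001) = 0.001

0.001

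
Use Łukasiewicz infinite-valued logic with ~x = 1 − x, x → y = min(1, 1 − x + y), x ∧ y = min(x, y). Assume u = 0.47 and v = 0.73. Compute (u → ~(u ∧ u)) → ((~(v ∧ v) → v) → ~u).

0.53

u ∧ u = min(0.47, 0.47) = 0.47
~(u ∧ u) = 1 − 0.47 = 0.53
u → ~(u ∧ u) = min(1, 1 − 0.47 + 0.53) = min(1, 1.06) = 1.00
v ∧ v = min(0.73, 0.73) = 0.73
~(v ∧ v) = 1 − 0.73 = 0.27
~(v ∧ v) → v = min(1, 1 − 0.27 + 0.73) = min(1, 1.46) = 1.00
~u = 1 − 0.47 = 0.53
(~(v ∧ v) → v) → ~u = min(1, 1 − 1.00 + 0.53) = min(1, 0.53) = 0.53
(u → ~(u ∧ u)) → ((~(v ∧ v) → v) → ~u) = min(1, 1 − 1.00 + 0.53) = min(1, 0.53) = 0.53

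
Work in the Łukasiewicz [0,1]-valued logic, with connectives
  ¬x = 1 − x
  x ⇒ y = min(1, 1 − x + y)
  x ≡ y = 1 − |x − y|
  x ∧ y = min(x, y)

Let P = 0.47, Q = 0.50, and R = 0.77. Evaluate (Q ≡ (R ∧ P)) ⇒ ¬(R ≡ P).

R ∧ P = min(0.77, 0.47) = 0.47
Q ≡ (R ∧ P) = 1 − |0.50 − 0.47| = 1 − 0.03 = 0.97
R ≡ P = 1 − |0.77 − 0.47| = 1 − 0.30 = 0.70
¬(R ≡ P) = 1 − 0.70 = 0.30
(Q ≡ (R ∧ P)) ⇒ ¬(R ≡ P) = min(1, 1 − 0.97 + 0.30) = min(1, 0.33) = 0.33

0.33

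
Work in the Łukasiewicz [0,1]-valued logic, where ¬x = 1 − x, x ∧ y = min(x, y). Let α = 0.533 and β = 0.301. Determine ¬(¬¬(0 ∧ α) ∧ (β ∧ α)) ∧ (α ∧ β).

0.301

0 ∧ α = min(0.000, 0.533) = 0.000
¬(0 ∧ α) = 1 − 0.000 = 1.000
¬¬(0 ∧ α) = 1 − 1.000 = 0.000
β ∧ α = min(0.301, 0.533) = 0.301
¬¬(0 ∧ α) ∧ (β ∧ α) = min(0.000, 0.301) = 0.000
¬(¬¬(0 ∧ α) ∧ (β ∧ α)) = 1 − 0.000 = 1.000
α ∧ β = min(0.533, 0.301) = 0.301
¬(¬¬(0 ∧ α) ∧ (β ∧ α)) ∧ (α ∧ β) = min(1.000, 0.301) = 0.301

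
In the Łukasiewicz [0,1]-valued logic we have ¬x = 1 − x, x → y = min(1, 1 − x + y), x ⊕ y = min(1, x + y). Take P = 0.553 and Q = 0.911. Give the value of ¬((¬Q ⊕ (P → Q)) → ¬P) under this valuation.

¬Q = 1 − 0.911 = 0.089
P → Q = min(1, 1 − 0.553 + 0.911) = min(1, 1.358) = 1.000
¬Q ⊕ (P → Q) = min(1, 0.089 + 1.000) = min(1, 1.089) = 1.000
¬P = 1 − 0.553 = 0.447
(¬Q ⊕ (P → Q)) → ¬P = min(1, 1 − 1.000 + 0.447) = min(1, 0.447) = 0.447
¬((¬Q ⊕ (P → Q)) → ¬P) = 1 − 0.447 = 0.553

0.553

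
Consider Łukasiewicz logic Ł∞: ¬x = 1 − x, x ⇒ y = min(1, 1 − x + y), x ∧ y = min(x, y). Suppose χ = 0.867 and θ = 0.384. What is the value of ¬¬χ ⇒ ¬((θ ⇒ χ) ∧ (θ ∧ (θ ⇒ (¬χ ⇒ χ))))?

0.749

¬χ = 1 − 0.867 = 0.133
¬¬χ = 1 − 0.133 = 0.867
θ ⇒ χ = min(1, 1 − 0.384 + 0.867) = min(1, 1.483) = 1.000
¬χ ⇒ χ = min(1, 1 − 0.133 + 0.867) = min(1, 1.734) = 1.000
θ ⇒ (¬χ ⇒ χ) = min(1, 1 − 0.384 + 1.000) = min(1, 1.616) = 1.000
θ ∧ (θ ⇒ (¬χ ⇒ χ)) = min(0.384, 1.000) = 0.384
(θ ⇒ χ) ∧ (θ ∧ (θ ⇒ (¬χ ⇒ χ))) = min(1.000, 0.384) = 0.384
¬((θ ⇒ χ) ∧ (θ ∧ (θ ⇒ (¬χ ⇒ χ)))) = 1 − 0.384 = 0.616
¬¬χ ⇒ ¬((θ ⇒ χ) ∧ (θ ∧ (θ ⇒ (¬χ ⇒ χ)))) = min(1, 1 − 0.867 + 0.616) = min(1, 0.749) = 0.749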